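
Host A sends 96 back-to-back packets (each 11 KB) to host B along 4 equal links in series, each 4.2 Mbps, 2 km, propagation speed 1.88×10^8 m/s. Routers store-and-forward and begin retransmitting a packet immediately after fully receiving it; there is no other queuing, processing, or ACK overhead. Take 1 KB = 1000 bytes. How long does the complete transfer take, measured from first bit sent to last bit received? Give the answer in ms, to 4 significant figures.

2074 ms

Per-hop transmission t_tx = L/R = 88000/4200000 = 20.9524 ms.
Per-hop propagation t_prop = 2000/188000000 = 0.0106383 ms.
Pipeline fill: first packet needs 4·t_tx to clear all hops; remaining 95 packets each add one t_tx.
Total = (4+96-1)·t_tx + 4·t_prop = 99·20.9524 + 4·0.0106383 = 2074 ms.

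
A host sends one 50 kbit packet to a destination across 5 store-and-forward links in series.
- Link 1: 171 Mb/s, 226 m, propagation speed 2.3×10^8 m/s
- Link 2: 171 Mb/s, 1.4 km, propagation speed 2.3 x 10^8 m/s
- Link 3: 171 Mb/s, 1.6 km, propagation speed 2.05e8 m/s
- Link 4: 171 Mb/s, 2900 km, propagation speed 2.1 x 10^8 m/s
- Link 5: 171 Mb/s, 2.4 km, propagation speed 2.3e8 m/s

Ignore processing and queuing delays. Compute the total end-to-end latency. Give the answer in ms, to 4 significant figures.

15.30 ms

L = 50000 bits.
Transmission delay per hop = L/R = 50000/171000000 = 0.292398 ms; 5 hops → 1.46199 ms.
Propagation delays (d/s per hop): 0.000982609, 0.00608696, 0.00780488, 13.8095, 0.0104348 ms; sum = 13.8348 ms.
End-to-end = 15.30 ms.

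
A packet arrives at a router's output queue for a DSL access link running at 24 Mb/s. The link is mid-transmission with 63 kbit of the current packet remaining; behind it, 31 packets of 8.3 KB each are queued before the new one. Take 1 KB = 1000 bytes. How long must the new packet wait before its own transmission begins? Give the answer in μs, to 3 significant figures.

88400 μs

Each queued packet: L/R = 66400/24000000 = 2766.67 μs.
31 queued → 85766.7 μs.
Plus remaining 63000 bits of current packet: 2625 μs.
Queuing delay = 88400 μs.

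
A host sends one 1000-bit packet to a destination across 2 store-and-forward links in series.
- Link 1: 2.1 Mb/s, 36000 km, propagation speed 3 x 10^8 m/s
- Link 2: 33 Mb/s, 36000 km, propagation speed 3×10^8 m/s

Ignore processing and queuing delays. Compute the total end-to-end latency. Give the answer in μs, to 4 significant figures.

240500 μs

Transmission delays (L/R per hop): 476.19, 30.303 μs; sum = 506.494 μs.
Propagation delays (d/s per hop): 120000, 120000 μs; sum = 240000 μs.
End-to-end = 240500 μs.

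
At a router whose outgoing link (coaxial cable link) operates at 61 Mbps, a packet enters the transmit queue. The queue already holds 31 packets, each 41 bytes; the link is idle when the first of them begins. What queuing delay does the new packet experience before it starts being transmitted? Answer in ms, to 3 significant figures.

0.167 ms

Each queued packet: L/R = 328/61000000 = 0.00537705 ms.
31 queued → 0.166689 ms.
Queuing delay = 0.167 ms.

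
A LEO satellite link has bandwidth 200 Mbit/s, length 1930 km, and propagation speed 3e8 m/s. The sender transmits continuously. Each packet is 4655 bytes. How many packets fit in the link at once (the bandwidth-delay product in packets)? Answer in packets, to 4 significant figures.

34.55 packets

Propagation delay = 1930000 / 300000000 = 0.00643333 s.
BDP = R × t_prop = 200000000 × 0.00643333 = 1286670 bits.
In packets of 37240 bits: 34.55 packets.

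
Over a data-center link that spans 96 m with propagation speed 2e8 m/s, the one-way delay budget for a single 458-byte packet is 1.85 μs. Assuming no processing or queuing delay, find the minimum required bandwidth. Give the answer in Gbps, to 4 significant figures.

L = 3664 bits.
Propagation delay = 96 / 200000000 = 0.48 μs.
Transmission budget = 1.85 − 0.48 = 1.37 μs.
R ≥ L / t_tx = 3664 bits / 1.37e-06 s = 2.674 Gbps.

2.674 Gbps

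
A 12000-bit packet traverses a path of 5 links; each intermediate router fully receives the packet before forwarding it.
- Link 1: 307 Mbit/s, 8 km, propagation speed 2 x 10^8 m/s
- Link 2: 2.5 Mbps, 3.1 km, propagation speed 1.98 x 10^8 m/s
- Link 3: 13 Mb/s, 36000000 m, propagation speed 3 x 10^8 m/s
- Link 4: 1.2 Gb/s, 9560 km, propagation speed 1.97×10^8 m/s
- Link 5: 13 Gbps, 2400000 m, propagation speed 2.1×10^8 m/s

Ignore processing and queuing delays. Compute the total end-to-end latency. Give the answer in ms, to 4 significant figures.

Transmission delays (L/R per hop): 0.0390879, 4.8, 0.923077, 0.01, 0.000923077 ms; sum = 5.77309 ms.
Propagation delays (d/s per hop): 0.04, 0.0156566, 120, 48.5279, 11.4286 ms; sum = 180.012 ms.
End-to-end = 185.8 ms.

185.8 ms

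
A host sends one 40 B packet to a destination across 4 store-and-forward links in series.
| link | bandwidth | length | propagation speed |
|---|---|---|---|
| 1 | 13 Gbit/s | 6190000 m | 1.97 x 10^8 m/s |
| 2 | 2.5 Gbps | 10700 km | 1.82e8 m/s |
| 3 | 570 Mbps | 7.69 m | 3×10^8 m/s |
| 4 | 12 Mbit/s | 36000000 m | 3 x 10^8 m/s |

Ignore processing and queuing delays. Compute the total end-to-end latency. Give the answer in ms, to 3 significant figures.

210 ms

L = 40 × 8 = 320 bits.
Transmission delays (L/R per hop): 2.46154e-05, 0.000128, 0.000561404, 0.0266667 ms; sum = 0.0273807 ms.
Propagation delays (d/s per hop): 31.4213, 58.7912, 2.56333e-05, 120 ms; sum = 210.213 ms.
End-to-end = 210 ms.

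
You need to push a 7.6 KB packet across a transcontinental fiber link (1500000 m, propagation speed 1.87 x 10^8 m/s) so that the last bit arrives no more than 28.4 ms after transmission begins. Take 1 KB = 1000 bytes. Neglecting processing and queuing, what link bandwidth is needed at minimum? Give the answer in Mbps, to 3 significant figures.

2.98 Mbps

L = 60800 bits.
Propagation delay = 1500000 / 187000000 = 8.02139 ms.
Transmission budget = 28.4 − 8.02139 = 20.3786 ms.
R ≥ L / t_tx = 60800 bits / 0.0203786 s = 2.98 Mbps.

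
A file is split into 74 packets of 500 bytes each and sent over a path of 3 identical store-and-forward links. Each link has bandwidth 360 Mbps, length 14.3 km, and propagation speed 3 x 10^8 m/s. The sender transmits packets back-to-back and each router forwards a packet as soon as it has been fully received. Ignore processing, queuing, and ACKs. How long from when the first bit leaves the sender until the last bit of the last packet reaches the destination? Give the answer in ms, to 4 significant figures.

Per-hop transmission t_tx = L/R = 4000/360000000 = 0.0111111 ms.
Per-hop propagation t_prop = 14300/300000000 = 0.0476667 ms.
Pipeline fill: first packet needs 3·t_tx to clear all hops; remaining 73 packets each add one t_tx.
Total = (3+74-1)·t_tx + 3·t_prop = 76·0.0111111 + 3·0.0476667 = 0.9874 ms.

0.9874 ms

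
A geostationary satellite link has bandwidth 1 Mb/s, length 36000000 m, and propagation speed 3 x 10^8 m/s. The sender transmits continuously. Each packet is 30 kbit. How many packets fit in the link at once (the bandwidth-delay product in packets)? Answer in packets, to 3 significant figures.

Propagation delay = 36000000 / 300000000 = 0.12 s.
BDP = R × t_prop = 1000000 × 0.12 = 120000 bits.
In packets of 30000 bits: 4.00 packets.

4.00 packets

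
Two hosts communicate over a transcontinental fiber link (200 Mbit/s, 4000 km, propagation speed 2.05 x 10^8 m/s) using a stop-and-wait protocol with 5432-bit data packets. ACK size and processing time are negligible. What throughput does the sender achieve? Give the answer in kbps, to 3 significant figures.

139 kbps

t_tx = L/R = 5432/200000000 = 2.716e-05 s.
t_prop = 4000000/2.05e+08 = 0.0195122 s; RTT = 0.0390244 s.
Cycle = t_tx + RTT = 0.0390516 s.
Throughput = L / cycle = 5432 / 0.0390516 = 139 kbps.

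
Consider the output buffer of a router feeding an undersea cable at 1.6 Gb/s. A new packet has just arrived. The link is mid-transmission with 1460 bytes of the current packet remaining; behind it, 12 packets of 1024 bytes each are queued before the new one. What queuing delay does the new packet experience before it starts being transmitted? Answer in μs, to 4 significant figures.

68.74 μs

Each queued packet: L/R = 8192/1600000000 = 5.12 μs.
12 queued → 61.44 μs.
Plus remaining 11680 bits of current packet: 7.3 μs.
Queuing delay = 68.74 μs.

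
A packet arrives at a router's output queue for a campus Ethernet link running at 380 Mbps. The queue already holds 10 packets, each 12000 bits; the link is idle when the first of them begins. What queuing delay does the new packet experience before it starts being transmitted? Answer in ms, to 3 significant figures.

Each queued packet: L/R = 12000/380000000 = 0.0315789 ms.
10 queued → 0.315789 ms.
Queuing delay = 0.316 ms.

0.316 ms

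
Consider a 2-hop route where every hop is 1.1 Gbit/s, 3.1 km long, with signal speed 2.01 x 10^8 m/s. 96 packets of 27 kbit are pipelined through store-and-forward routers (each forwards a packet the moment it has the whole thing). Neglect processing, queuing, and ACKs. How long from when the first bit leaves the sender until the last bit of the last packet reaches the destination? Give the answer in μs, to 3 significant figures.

Per-hop transmission t_tx = L/R = 27000/1100000000 = 24.5455 μs.
Per-hop propagation t_prop = 3100/2.01e+08 = 15.4229 μs.
Pipeline fill: first packet needs 2·t_tx to clear all hops; remaining 95 packets each add one t_tx.
Total = (2+96-1)·t_tx + 2·t_prop = 97·24.5455 + 2·15.4229 = 2410 μs.

2410 μs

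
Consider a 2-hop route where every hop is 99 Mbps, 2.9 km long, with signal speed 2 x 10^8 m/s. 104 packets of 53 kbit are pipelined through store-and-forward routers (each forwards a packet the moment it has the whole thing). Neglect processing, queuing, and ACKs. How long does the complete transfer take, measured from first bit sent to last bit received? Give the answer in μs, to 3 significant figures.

56200 μs

Per-hop transmission t_tx = L/R = 53000/99000000 = 535.354 μs.
Per-hop propagation t_prop = 2900/200000000 = 14.5 μs.
Pipeline fill: first packet needs 2·t_tx to clear all hops; remaining 103 packets each add one t_tx.
Total = (2+104-1)·t_tx + 2·t_prop = 105·535.354 + 2·14.5 = 56200 μs.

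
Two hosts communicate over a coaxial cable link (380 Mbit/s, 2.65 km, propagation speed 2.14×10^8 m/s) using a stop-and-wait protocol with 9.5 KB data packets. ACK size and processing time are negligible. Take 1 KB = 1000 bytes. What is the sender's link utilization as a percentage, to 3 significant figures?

89.0 %

t_tx = L/R = 76000/380000000 = 0.0002 s.
t_prop = 2650/214000000 = 1.23832e-05 s; RTT = 2.47664e-05 s.
Cycle = t_tx + RTT = 0.000224766 s.
Utilization = t_tx / cycle = 0.0002/0.000224766 = 89.0 %.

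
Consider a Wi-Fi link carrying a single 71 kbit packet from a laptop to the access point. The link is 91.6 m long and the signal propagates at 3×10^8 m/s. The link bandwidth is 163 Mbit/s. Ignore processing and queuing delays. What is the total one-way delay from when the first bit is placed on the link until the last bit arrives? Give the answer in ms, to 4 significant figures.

L = 71000 bits.
Transmission delay = L/R = 71000 / 163000000 = 0.435583 ms.
Propagation delay = d/s = 91.6 m / 300000000 m/s = 0.000305333 ms.
Total = 0.4359 ms.

0.4359 ms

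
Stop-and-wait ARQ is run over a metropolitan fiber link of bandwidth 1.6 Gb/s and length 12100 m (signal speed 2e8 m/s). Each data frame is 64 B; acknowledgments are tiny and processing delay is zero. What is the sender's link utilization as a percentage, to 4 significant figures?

0.2638 %

t_tx = L/R = 512/1600000000 = 3.2e-07 s.
t_prop = 12100/200000000 = 6.05e-05 s; RTT = 0.000121 s.
Cycle = t_tx + RTT = 0.00012132 s.
Utilization = t_tx / cycle = 3.2e-07/0.00012132 = 0.2638 %.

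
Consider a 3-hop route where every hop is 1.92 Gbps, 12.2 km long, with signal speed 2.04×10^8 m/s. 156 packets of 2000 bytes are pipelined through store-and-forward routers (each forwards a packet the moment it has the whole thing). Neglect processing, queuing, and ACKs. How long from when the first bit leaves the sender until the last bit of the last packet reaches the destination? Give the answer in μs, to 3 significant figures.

Per-hop transmission t_tx = L/R = 16000/1920000000 = 8.33333 μs.
Per-hop propagation t_prop = 12200/204000000 = 59.8039 μs.
Pipeline fill: first packet needs 3·t_tx to clear all hops; remaining 155 packets each add one t_tx.
Total = (3+156-1)·t_tx + 3·t_prop = 158·8.33333 + 3·59.8039 = 1500 μs.

1500 μs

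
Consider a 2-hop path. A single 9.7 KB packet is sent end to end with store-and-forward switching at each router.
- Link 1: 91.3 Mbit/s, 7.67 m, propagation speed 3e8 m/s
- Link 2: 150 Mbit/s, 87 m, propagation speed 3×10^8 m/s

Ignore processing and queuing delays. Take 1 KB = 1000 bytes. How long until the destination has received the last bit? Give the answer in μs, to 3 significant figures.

L = 77600 bits.
Transmission delays (L/R per hop): 849.945, 517.333 μs; sum = 1367.28 μs.
Propagation delays (d/s per hop): 0.0255667, 0.29 μs; sum = 0.315567 μs.
End-to-end = 1370 μs.

1370 μs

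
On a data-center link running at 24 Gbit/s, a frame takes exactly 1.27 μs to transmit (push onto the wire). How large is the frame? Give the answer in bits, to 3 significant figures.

30500 bits

L = R × t_tx = 24000000000 b/s × 1.27e-06 s = 30480 bits.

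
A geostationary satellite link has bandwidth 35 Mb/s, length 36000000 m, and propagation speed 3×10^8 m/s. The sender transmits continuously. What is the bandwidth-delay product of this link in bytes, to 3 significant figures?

525000 bytes

Propagation delay = 36000000 / 300000000 = 0.12 s.
BDP = R × t_prop = 35000000 × 0.12 = 4200000 bits.
In bytes: 4200000/8 = 525000 bytes.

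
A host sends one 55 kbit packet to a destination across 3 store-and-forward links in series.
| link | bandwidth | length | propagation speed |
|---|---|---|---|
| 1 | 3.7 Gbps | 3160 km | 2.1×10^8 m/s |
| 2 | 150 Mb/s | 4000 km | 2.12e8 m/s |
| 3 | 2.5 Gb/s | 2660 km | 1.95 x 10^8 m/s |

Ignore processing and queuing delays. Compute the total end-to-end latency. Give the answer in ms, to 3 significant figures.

48.0 ms

L = 55000 bits.
Transmission delays (L/R per hop): 0.0148649, 0.366667, 0.022 ms; sum = 0.403532 ms.
Propagation delays (d/s per hop): 15.0476, 18.8679, 13.641 ms; sum = 47.5566 ms.
End-to-end = 48.0 ms.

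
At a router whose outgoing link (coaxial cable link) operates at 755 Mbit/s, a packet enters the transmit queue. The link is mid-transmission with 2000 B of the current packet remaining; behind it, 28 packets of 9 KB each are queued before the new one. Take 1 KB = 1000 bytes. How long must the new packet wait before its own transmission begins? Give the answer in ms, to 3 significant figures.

Each queued packet: L/R = 72000/755000000 = 0.0953642 ms.
28 queued → 2.6702 ms.
Plus remaining 16000 bits of current packet: 0.0211921 ms.
Queuing delay = 2.69 ms.

2.69 ms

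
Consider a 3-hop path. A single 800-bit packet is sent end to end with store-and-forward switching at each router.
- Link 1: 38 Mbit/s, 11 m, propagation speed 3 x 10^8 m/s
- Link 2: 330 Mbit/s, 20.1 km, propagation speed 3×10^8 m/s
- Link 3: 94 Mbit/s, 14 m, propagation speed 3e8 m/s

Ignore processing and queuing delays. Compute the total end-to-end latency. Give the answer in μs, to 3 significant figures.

Transmission delays (L/R per hop): 21.0526, 2.42424, 8.51064 μs; sum = 31.9875 μs.
Propagation delays (d/s per hop): 0.0366667, 67, 0.0466667 μs; sum = 67.0833 μs.
End-to-end = 99.1 μs.

99.1 μs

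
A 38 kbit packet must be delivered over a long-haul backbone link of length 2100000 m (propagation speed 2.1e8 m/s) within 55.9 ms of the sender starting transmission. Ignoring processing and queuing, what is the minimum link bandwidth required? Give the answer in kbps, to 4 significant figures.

827.9 kbps

Propagation delay = 2100000 / 210000000 = 10 ms.
Transmission budget = 55.9 − 10 = 45.9 ms.
R ≥ L / t_tx = 38000 bits / 0.0459 s = 827.9 kbps.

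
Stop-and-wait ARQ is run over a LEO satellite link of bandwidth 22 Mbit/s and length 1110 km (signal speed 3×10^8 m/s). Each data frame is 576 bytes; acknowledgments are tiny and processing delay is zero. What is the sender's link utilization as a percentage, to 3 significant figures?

2.75 %

t_tx = L/R = 4608/22000000 = 0.000209455 s.
t_prop = 1110000/300000000 = 0.0037 s; RTT = 0.0074 s.
Cycle = t_tx + RTT = 0.00760945 s.
Utilization = t_tx / cycle = 0.000209455/0.00760945 = 2.75 %.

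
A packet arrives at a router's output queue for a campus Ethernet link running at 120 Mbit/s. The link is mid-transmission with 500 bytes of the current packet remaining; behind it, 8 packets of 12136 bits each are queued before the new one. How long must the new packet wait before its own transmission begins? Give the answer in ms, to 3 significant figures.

0.842 ms

Each queued packet: L/R = 12136/120000000 = 0.101133 ms.
8 queued → 0.809067 ms.
Plus remaining 4000 bits of current packet: 0.0333333 ms.
Queuing delay = 0.842 ms.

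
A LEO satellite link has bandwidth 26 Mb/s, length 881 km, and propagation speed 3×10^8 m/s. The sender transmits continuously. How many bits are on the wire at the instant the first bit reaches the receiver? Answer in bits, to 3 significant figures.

Propagation delay = 881000 / 300000000 = 0.00293667 s.
BDP = R × t_prop = 26000000 × 0.00293667 = 76353.3 bits.

76400 bits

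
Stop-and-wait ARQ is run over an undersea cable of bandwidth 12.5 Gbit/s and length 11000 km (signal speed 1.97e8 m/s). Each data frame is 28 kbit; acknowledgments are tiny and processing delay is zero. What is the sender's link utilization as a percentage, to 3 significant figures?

0.00201 %

t_tx = L/R = 28000/12500000000 = 2.24e-06 s.
t_prop = 11000000/197000000 = 0.0558376 s; RTT = 0.111675 s.
Cycle = t_tx + RTT = 0.111677 s.
Utilization = t_tx / cycle = 2.24e-06/0.111677 = 0.00201 %.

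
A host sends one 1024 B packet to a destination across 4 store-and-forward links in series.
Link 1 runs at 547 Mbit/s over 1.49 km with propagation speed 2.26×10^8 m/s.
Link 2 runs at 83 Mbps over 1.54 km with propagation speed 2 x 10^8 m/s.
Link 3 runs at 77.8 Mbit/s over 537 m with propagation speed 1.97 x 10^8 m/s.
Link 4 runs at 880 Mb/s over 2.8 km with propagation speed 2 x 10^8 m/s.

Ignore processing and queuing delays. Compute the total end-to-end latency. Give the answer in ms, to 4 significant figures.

0.2593 ms

L = 1024 × 8 = 8192 bits.
Transmission delays (L/R per hop): 0.0149762, 0.0986988, 0.105296, 0.00930909 ms; sum = 0.22828 ms.
Propagation delays (d/s per hop): 0.00659292, 0.0077, 0.00272589, 0.014 ms; sum = 0.0310188 ms.
End-to-end = 0.2593 ms.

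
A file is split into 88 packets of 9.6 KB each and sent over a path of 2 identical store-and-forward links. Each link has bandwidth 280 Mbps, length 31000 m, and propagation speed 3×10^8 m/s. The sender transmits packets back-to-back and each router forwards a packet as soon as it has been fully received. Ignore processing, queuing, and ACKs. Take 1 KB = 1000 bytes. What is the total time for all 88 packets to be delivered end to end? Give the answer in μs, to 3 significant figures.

Per-hop transmission t_tx = L/R = 76800/280000000 = 274.286 μs.
Per-hop propagation t_prop = 31000/300000000 = 103.333 μs.
Pipeline fill: first packet needs 2·t_tx to clear all hops; remaining 87 packets each add one t_tx.
Total = (2+88-1)·t_tx + 2·t_prop = 89·274.286 + 2·103.333 = 24600 μs.

24600 μs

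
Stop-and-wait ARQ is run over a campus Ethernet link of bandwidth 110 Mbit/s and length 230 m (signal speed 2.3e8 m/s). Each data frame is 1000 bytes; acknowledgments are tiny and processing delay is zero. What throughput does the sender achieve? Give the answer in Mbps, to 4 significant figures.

107.1 Mbps

t_tx = L/R = 8000/110000000 = 7.27273e-05 s.
t_prop = 230/2.3e+08 = 1e-06 s; RTT = 2e-06 s.
Cycle = t_tx + RTT = 7.47273e-05 s.
Throughput = L / cycle = 8000 / 7.47273e-05 = 107.1 Mbps.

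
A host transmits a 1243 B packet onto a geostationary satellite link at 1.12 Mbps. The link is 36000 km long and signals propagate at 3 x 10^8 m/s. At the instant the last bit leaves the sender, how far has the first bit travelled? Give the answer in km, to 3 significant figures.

2660 km

t_tx = L/R = 9944/1120000 = 0.00887857 s.
Distance = s × t_tx = 300000000 × 0.00887857 = 2660 km.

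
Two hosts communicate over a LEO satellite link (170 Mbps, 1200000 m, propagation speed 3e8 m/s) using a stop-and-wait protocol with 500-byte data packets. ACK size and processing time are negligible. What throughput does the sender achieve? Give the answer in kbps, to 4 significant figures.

498.5 kbps

t_tx = L/R = 4000/170000000 = 2.35294e-05 s.
t_prop = 1200000/300000000 = 0.004 s; RTT = 0.008 s.
Cycle = t_tx + RTT = 0.00802353 s.
Throughput = L / cycle = 4000 / 0.00802353 = 498.5 kbps.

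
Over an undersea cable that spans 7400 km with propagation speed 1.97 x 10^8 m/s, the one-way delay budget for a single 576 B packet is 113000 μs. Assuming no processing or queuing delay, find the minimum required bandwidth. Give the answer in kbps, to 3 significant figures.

L = 4608 bits.
Propagation delay = 7400000 / 197000000 = 37563.5 μs.
Transmission budget = 113000 − 37563.5 = 75436.5 μs.
R ≥ L / t_tx = 4608 bits / 0.0754365 s = 61.1 kbps.

61.1 kbps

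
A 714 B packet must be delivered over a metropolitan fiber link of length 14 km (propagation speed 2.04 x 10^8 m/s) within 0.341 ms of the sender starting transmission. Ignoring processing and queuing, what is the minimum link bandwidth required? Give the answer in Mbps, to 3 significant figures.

21.0 Mbps

L = 5712 bits.
Propagation delay = 14000 / 204000000 = 0.0686275 ms.
Transmission budget = 0.341 − 0.0686275 = 0.272373 ms.
R ≥ L / t_tx = 5712 bits / 0.000272373 s = 21.0 Mbps.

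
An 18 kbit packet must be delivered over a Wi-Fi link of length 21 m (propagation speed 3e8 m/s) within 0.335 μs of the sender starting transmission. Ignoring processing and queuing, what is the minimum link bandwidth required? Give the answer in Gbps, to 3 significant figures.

67.9 Gbps

Propagation delay = 21 / 300000000 = 0.07 μs.
Transmission budget = 0.335 − 0.07 = 0.265 μs.
R ≥ L / t_tx = 18000 bits / 2.65e-07 s = 67.9 Gbps.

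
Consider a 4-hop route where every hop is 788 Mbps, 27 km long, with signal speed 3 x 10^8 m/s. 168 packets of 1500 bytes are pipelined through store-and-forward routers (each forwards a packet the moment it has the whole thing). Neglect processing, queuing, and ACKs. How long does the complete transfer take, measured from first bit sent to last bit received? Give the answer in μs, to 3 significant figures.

Per-hop transmission t_tx = L/R = 12000/788000000 = 15.2284 μs.
Per-hop propagation t_prop = 27000/300000000 = 90 μs.
Pipeline fill: first packet needs 4·t_tx to clear all hops; remaining 167 packets each add one t_tx.
Total = (4+168-1)·t_tx + 4·t_prop = 171·15.2284 + 4·90 = 2960 μs.

2960 μs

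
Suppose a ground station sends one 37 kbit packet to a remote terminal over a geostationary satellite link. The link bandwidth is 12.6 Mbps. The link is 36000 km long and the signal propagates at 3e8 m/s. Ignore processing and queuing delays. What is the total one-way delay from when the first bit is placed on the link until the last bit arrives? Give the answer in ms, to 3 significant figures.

L = 37000 bits.
Transmission delay = L/R = 37000 / 12600000 = 2.93651 ms.
Propagation delay = d/s = 36000000 m / 300000000 m/s = 120 ms.
Total = 123 ms.

123 ms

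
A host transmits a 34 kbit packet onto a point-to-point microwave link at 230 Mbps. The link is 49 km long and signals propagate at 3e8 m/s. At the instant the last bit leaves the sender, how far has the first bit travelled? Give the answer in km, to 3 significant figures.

44.3 km

t_tx = L/R = 34000/230000000 = 0.000147826 s.
Distance = s × t_tx = 300000000 × 0.000147826 = 44.3 km.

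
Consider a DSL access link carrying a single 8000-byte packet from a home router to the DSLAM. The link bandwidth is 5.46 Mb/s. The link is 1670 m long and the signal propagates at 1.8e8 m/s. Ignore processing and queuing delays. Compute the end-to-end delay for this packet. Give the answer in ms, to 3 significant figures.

L = 8000 × 8 = 64000 bits.
Transmission delay = L/R = 64000 / 5460000 = 11.7216 ms.
Propagation delay = d/s = 1670 m / 180000000 m/s = 0.00927778 ms.
Total = 11.7 ms.

11.7 ms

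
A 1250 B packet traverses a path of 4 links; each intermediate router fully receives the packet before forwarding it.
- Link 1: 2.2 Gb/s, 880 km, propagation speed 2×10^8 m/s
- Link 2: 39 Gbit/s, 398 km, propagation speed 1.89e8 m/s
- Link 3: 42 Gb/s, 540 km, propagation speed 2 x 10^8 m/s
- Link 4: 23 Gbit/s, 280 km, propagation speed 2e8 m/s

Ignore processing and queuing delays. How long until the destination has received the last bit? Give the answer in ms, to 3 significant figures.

10.6 ms

L = 1250 × 8 = 10000 bits.
Transmission delays (L/R per hop): 0.00454545, 0.00025641, 0.000238095, 0.000434783 ms; sum = 0.00547474 ms.
Propagation delays (d/s per hop): 4.4, 2.10582, 2.7, 1.4 ms; sum = 10.6058 ms.
End-to-end = 10.6 ms.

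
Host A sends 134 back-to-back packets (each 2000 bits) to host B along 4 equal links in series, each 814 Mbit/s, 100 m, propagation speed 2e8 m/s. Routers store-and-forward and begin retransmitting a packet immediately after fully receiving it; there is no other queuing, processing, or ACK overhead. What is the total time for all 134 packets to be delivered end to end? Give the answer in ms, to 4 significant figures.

0.3386 ms

Per-hop transmission t_tx = L/R = 2000/814000000 = 0.002457 ms.
Per-hop propagation t_prop = 100/200000000 = 0.0005 ms.
Pipeline fill: first packet needs 4·t_tx to clear all hops; remaining 133 packets each add one t_tx.
Total = (4+134-1)·t_tx + 4·t_prop = 137·0.002457 + 4·0.0005 = 0.3386 ms.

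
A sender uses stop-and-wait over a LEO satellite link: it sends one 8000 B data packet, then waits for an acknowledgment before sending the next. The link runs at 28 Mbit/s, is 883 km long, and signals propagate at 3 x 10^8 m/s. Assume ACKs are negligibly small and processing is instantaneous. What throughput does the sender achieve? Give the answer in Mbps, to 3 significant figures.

t_tx = L/R = 64000/28000000 = 0.00228571 s.
t_prop = 883000/300000000 = 0.00294333 s; RTT = 0.00588667 s.
Cycle = t_tx + RTT = 0.00817238 s.
Throughput = L / cycle = 64000 / 0.00817238 = 7.83 Mbps.

7.83 Mbps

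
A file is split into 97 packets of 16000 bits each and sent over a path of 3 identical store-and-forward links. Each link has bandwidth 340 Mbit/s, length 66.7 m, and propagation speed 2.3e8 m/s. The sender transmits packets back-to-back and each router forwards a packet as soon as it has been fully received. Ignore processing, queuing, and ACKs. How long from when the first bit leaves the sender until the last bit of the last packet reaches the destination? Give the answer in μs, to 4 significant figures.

4660 μs

Per-hop transmission t_tx = L/R = 16000/340000000 = 47.0588 μs.
Per-hop propagation t_prop = 66.7/2.3e+08 = 0.29 μs.
Pipeline fill: first packet needs 3·t_tx to clear all hops; remaining 96 packets each add one t_tx.
Total = (3+97-1)·t_tx + 3·t_prop = 99·47.0588 + 3·0.29 = 4660 μs.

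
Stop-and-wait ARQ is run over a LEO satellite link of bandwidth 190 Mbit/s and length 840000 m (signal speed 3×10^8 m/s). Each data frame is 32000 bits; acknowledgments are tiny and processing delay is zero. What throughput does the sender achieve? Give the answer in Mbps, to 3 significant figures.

5.55 Mbps

t_tx = L/R = 32000/190000000 = 0.000168421 s.
t_prop = 840000/300000000 = 0.0028 s; RTT = 0.0056 s.
Cycle = t_tx + RTT = 0.00576842 s.
Throughput = L / cycle = 32000 / 0.00576842 = 5.55 Mbps.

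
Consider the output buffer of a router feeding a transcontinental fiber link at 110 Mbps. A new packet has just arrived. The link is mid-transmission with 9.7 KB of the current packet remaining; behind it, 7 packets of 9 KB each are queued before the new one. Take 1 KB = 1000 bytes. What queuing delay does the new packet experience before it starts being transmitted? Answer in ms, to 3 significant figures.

Each queued packet: L/R = 72000/110000000 = 0.654545 ms.
7 queued → 4.58182 ms.
Plus remaining 77600 bits of current packet: 0.705455 ms.
Queuing delay = 5.29 ms.

5.29 ms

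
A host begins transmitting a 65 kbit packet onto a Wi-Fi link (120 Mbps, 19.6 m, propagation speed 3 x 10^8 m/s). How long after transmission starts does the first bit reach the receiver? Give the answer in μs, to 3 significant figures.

0.0653 μs

First bit experiences only propagation delay: d/s = 19.6/300000000 = 0.0653 μs.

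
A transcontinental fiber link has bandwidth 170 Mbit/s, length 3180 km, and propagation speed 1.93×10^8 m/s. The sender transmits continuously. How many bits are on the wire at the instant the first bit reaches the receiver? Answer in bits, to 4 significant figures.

2801000 bits

Propagation delay = 3180000 / 193000000 = 0.0164767 s.
BDP = R × t_prop = 170000000 × 0.0164767 = 2801040 bits.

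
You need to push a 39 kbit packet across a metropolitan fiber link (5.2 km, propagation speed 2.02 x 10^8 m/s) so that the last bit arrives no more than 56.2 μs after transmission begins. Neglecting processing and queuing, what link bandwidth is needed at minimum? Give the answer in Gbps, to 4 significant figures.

1.280 Gbps

Propagation delay = 5200 / 202000000 = 25.7426 μs.
Transmission budget = 56.2 − 25.7426 = 30.4574 μs.
R ≥ L / t_tx = 39000 bits / 3.04574e-05 s = 1.280 Gbps.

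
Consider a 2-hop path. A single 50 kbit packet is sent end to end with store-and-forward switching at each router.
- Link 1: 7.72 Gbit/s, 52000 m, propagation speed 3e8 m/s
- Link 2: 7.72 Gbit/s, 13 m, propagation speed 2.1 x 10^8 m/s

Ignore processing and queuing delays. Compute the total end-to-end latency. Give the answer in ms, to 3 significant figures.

L = 50000 bits.
Transmission delay per hop = L/R = 50000/7720000000 = 0.00647668 ms; 2 hops → 0.0129534 ms.
Propagation delays (d/s per hop): 0.173333, 6.19048e-05 ms; sum = 0.173395 ms.
End-to-end = 0.186 ms.

0.186 ms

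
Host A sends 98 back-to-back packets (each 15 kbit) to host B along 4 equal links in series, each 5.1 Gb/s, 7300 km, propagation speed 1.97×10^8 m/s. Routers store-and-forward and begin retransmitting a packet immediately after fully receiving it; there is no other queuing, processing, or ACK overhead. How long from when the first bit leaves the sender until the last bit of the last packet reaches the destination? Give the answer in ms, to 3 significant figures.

149 ms

Per-hop transmission t_tx = L/R = 15000/5100000000 = 0.00294118 ms.
Per-hop propagation t_prop = 7300000/197000000 = 37.0558 ms.
Pipeline fill: first packet needs 4·t_tx to clear all hops; remaining 97 packets each add one t_tx.
Total = (4+98-1)·t_tx + 4·t_prop = 101·0.00294118 + 4·37.0558 = 149 ms.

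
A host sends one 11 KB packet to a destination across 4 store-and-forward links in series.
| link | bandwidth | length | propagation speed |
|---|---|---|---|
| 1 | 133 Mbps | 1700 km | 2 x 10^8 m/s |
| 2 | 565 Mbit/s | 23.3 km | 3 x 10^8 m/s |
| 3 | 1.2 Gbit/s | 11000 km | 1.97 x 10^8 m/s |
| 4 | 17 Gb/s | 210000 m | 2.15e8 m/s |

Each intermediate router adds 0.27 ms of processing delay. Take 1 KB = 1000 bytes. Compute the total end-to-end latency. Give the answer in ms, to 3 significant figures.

L = 88000 bits.
Transmission delays (L/R per hop): 0.661654, 0.155752, 0.0733333, 0.00517647 ms; sum = 0.895916 ms.
Propagation delays (d/s per hop): 8.5, 0.0776667, 55.8376, 0.976744 ms; sum = 65.392 ms.
Processing at 3 router(s): 3 × 0.27 ms = 0.81 ms.
End-to-end = 67.1 ms.

67.1 ms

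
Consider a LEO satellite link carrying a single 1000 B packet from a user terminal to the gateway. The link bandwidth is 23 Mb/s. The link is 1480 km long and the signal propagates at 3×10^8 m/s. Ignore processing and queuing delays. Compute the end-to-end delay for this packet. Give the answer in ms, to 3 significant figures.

5.28 ms

L = 1000 × 8 = 8000 bits.
Transmission delay = L/R = 8000 / 23000000 = 0.347826 ms.
Propagation delay = d/s = 1480000 m / 300000000 m/s = 4.93333 ms.
Total = 5.28 ms.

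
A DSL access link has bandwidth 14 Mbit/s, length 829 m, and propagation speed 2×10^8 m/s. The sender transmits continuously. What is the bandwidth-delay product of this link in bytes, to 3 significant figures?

7.25 bytes

Propagation delay = 829 / 200000000 = 4.145e-06 s.
BDP = R × t_prop = 14000000 × 4.145e-06 = 58.03 bits.
In bytes: 58.03/8 = 7.25 bytes.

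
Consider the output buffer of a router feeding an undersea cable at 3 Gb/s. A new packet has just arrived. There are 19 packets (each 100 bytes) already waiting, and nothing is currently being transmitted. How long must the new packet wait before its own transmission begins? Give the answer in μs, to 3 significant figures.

Each queued packet: L/R = 800/3000000000 = 0.266667 μs.
19 queued → 5.06667 μs.
Queuing delay = 5.07 μs.

5.07 μs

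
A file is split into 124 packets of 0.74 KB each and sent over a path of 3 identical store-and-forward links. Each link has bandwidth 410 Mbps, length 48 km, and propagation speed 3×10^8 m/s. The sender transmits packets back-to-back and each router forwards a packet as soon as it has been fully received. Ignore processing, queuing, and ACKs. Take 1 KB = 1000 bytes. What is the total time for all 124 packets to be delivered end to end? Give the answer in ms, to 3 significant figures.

Per-hop transmission t_tx = L/R = 5920/410000000 = 0.014439 ms.
Per-hop propagation t_prop = 48000/300000000 = 0.16 ms.
Pipeline fill: first packet needs 3·t_tx to clear all hops; remaining 123 packets each add one t_tx.
Total = (3+124-1)·t_tx + 3·t_prop = 126·0.014439 + 3·0.16 = 2.30 ms.

2.30 ms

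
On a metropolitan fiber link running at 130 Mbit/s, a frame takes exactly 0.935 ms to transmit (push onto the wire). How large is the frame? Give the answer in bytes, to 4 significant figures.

15190 bytes

L = R × t_tx = 130000000 b/s × 0.000935 s = 121550 bits.
In bytes: 121550 / 8 = 15190 bytes.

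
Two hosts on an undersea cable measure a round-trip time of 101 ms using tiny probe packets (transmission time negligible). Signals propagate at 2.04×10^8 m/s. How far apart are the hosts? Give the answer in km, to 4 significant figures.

10300 km

One-way propagation = RTT/2 = 50.5 ms.
d = s × t = 204000000 × 0.0505 = 10300 km.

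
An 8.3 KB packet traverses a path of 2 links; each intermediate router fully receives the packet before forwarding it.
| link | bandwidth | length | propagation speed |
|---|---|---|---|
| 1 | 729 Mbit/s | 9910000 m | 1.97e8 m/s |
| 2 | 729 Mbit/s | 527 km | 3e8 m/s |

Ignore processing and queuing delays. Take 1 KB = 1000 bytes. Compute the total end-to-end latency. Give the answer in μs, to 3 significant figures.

52200 μs

L = 66400 bits.
Transmission delay per hop = L/R = 66400/729000000 = 91.0837 μs; 2 hops → 182.167 μs.
Propagation delays (d/s per hop): 50304.6, 1756.67 μs; sum = 52061.2 μs.
End-to-end = 52200 μs.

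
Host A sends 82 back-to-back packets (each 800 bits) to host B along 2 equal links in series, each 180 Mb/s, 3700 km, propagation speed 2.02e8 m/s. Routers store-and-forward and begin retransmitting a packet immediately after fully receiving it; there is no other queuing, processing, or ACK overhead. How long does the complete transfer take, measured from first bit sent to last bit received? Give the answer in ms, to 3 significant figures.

37.0 ms

Per-hop transmission t_tx = L/R = 800/180000000 = 0.00444444 ms.
Per-hop propagation t_prop = 3700000/202000000 = 18.3168 ms.
Pipeline fill: first packet needs 2·t_tx to clear all hops; remaining 81 packets each add one t_tx.
Total = (2+82-1)·t_tx + 2·t_prop = 83·0.00444444 + 2·18.3168 = 37.0 ms.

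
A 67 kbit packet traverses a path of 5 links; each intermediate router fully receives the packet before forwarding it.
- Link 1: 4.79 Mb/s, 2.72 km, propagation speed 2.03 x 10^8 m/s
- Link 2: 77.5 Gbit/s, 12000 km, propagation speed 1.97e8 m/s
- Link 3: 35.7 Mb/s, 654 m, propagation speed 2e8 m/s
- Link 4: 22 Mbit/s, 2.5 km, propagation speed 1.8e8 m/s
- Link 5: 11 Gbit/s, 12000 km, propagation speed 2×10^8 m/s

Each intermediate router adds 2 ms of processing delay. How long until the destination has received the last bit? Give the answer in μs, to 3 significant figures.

148000 μs

L = 67000 bits.
Transmission delays (L/R per hop): 13987.5, 0.864516, 1876.75, 3045.45, 6.09091 μs; sum = 18916.6 μs.
Propagation delays (d/s per hop): 13.399, 60913.7, 3.27, 13.8889, 60000 μs; sum = 120944 μs.
Processing at 4 router(s): 4 × 2 ms = 8000 μs.
End-to-end = 148000 μs.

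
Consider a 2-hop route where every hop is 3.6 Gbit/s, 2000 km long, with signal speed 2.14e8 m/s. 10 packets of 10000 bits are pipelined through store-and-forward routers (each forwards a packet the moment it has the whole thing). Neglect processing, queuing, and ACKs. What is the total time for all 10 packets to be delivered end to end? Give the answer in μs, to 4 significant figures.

18720 μs

Per-hop transmission t_tx = L/R = 10000/3600000000 = 2.77778 μs.
Per-hop propagation t_prop = 2000000/214000000 = 9345.79 μs.
Pipeline fill: first packet needs 2·t_tx to clear all hops; remaining 9 packets each add one t_tx.
Total = (2+10-1)·t_tx + 2·t_prop = 11·2.77778 + 2·9345.79 = 18720 μs.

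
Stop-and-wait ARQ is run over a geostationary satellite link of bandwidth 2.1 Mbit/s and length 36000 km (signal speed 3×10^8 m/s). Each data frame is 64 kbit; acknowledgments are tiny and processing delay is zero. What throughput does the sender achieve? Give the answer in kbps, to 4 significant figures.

236.6 kbps

t_tx = L/R = 64000/2100000 = 0.0304762 s.
t_prop = 36000000/300000000 = 0.12 s; RTT = 0.24 s.
Cycle = t_tx + RTT = 0.270476 s.
Throughput = L / cycle = 64000 / 0.270476 = 236.6 kbps.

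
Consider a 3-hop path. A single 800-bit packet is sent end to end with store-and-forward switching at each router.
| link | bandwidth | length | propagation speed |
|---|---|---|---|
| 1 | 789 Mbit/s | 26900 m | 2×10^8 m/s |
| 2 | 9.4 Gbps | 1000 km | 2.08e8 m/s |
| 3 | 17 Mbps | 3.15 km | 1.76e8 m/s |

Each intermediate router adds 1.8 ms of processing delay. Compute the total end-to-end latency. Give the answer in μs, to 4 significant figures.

Transmission delays (L/R per hop): 1.01394, 0.0851064, 47.0588 μs; sum = 48.1579 μs.
Propagation delays (d/s per hop): 134.5, 4807.69, 17.8977 μs; sum = 4960.09 μs.
Processing at 2 router(s): 2 × 1.8 ms = 3600 μs.
End-to-end = 8608 μs.

8608 μs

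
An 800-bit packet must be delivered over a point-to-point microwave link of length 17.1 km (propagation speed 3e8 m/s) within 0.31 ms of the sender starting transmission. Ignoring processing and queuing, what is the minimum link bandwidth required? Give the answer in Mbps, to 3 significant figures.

3.16 Mbps

Propagation delay = 17100 / 300000000 = 0.057 ms.
Transmission budget = 0.31 − 0.057 = 0.253 ms.
R ≥ L / t_tx = 800 bits / 0.000253 s = 3.16 Mbps.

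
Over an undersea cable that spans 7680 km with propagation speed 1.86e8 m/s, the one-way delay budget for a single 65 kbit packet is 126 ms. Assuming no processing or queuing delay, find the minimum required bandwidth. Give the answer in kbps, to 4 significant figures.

767.3 kbps

Propagation delay = 7680000 / 186000000 = 41.2903 ms.
Transmission budget = 126 − 41.2903 = 84.7097 ms.
R ≥ L / t_tx = 65000 bits / 0.0847097 s = 767.3 kbps.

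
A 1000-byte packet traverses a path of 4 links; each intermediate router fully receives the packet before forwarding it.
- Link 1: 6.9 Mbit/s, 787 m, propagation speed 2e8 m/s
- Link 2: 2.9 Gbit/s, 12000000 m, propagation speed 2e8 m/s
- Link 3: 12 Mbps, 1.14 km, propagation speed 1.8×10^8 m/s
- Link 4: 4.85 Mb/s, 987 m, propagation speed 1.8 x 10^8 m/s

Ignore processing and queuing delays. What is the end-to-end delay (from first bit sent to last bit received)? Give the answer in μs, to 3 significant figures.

L = 1000 × 8 = 8000 bits.
Transmission delays (L/R per hop): 1159.42, 2.75862, 666.667, 1649.48 μs; sum = 3478.33 μs.
Propagation delays (d/s per hop): 3.935, 60000, 6.33333, 5.48333 μs; sum = 60015.8 μs.
End-to-end = 63500 μs.

63500 μs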